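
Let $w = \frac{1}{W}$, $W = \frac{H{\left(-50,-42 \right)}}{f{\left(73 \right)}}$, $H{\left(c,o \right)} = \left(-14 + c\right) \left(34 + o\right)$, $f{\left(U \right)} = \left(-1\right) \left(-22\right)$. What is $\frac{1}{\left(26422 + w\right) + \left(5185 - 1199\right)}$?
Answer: $\frac{256}{7784459} \approx 3.2886 \cdot 10^{-5}$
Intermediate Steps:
$f{\left(U \right)} = 22$
$W = \frac{256}{11}$ ($W = \frac{-476 - -588 + 34 \left(-50\right) - -2100}{22} = \left(-476 + 588 - 1700 + 2100\right) \frac{1}{22} = 512 \cdot \frac{1}{22} = \frac{256}{11} \approx 23.273$)
$w = \frac{11}{256}$ ($w = \frac{1}{\frac{256}{11}} = \frac{11}{256} \approx 0.042969$)
$\frac{1}{\left(26422 + w\right) + \left(5185 - 1199\right)} = \frac{1}{\left(26422 + \frac{11}{256}\right) + \left(5185 - 1199\right)} = \frac{1}{\frac{6764043}{256} + 3986} = \frac{1}{\frac{7784459}{256}} = \frac{256}{7784459}$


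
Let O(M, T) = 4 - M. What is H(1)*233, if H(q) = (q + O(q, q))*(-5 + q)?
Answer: -3728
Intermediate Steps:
H(q) = -20 + 4*q (H(q) = (q + (4 - q))*(-5 + q) = 4*(-5 + q) = -20 + 4*q)
H(1)*233 = (-20 + 4*1)*233 = (-20 + 4)*233 = -16*233 = -3728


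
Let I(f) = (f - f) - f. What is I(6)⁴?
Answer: 1296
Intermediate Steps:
I(f) = -f (I(f) = 0 - f = -f)
I(6)⁴ = (-1*6)⁴ = (-6)⁴ = 1296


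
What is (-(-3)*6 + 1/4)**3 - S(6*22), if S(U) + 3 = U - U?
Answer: 389209/64 ≈ 6081.4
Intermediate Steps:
S(U) = -3 (S(U) = -3 + (U - U) = -3 + 0 = -3)
(-(-3)*6 + 1/4)**3 - S(6*22) = (-(-3)*6 + 1/4)**3 - 1*(-3) = (-1*(-18) + 1/4)**3 + 3 = (18 + 1/4)**3 + 3 = (73/4)**3 + 3 = 389017/64 + 3 = 389209/64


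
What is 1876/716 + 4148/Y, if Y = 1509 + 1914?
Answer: 2347879/612717 ≈ 3.8319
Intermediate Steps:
Y = 3423
1876/716 + 4148/Y = 1876/716 + 4148/3423 = 1876*(1/716) + 4148*(1/3423) = 469/179 + 4148/3423 = 2347879/612717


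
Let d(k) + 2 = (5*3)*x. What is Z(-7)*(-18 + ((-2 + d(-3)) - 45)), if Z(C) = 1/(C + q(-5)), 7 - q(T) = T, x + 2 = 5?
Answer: -22/5 ≈ -4.4000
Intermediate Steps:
x = 3 (x = -2 + 5 = 3)
q(T) = 7 - T
Z(C) = 1/(12 + C) (Z(C) = 1/(C + (7 - 1*(-5))) = 1/(C + (7 + 5)) = 1/(C + 12) = 1/(12 + C))
d(k) = 43 (d(k) = -2 + (5*3)*3 = -2 + 15*3 = -2 + 45 = 43)
Z(-7)*(-18 + ((-2 + d(-3)) - 45)) = (-18 + ((-2 + 43) - 45))/(12 - 7) = (-18 + (41 - 45))/5 = (-18 - 4)/5 = (1/5)*(-22) = -22/5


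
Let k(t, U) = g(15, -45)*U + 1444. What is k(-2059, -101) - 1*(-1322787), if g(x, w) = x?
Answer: 1322716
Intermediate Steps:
k(t, U) = 1444 + 15*U (k(t, U) = 15*U + 1444 = 1444 + 15*U)
k(-2059, -101) - 1*(-1322787) = (1444 + 15*(-101)) - 1*(-1322787) = (1444 - 1515) + 1322787 = -71 + 1322787 = 1322716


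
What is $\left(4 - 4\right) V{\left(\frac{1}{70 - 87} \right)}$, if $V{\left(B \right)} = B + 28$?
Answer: $0$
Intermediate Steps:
$V{\left(B \right)} = 28 + B$
$\left(4 - 4\right) V{\left(\frac{1}{70 - 87} \right)} = \left(4 - 4\right) \left(28 + \frac{1}{70 - 87}\right) = \left(4 - 4\right) \left(28 + \frac{1}{-17}\right) = 0 \left(28 - \frac{1}{17}\right) = 0 \cdot \frac{475}{17} = 0$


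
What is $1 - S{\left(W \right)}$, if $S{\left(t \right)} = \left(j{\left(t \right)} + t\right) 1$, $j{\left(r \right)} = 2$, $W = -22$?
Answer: $21$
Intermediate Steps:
$S{\left(t \right)} = 2 + t$ ($S{\left(t \right)} = \left(2 + t\right) 1 = 2 + t$)
$1 - S{\left(W \right)} = 1 - \left(2 - 22\right) = 1 - -20 = 1 + 20 = 21$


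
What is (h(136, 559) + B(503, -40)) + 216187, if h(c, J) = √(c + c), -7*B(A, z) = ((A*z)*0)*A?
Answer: 216187 + 4*√17 ≈ 2.1620e+5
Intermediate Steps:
B(A, z) = 0 (B(A, z) = -(A*z)*0*A/7 = -0*A = -⅐*0 = 0)
h(c, J) = √2*√c (h(c, J) = √(2*c) = √2*√c)
(h(136, 559) + B(503, -40)) + 216187 = (√2*√136 + 0) + 216187 = (√2*(2*√34) + 0) + 216187 = (4*√17 + 0) + 216187 = 4*√17 + 216187 = 216187 + 4*√17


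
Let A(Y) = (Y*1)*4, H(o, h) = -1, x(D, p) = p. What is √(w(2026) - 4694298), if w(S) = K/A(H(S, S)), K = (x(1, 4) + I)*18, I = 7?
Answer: I*√18777390/2 ≈ 2166.6*I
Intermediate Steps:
A(Y) = 4*Y (A(Y) = Y*4 = 4*Y)
K = 198 (K = (4 + 7)*18 = 11*18 = 198)
w(S) = -99/2 (w(S) = 198/((4*(-1))) = 198/(-4) = 198*(-¼) = -99/2)
√(w(2026) - 4694298) = √(-99/2 - 4694298) = √(-9388695/2) = I*√18777390/2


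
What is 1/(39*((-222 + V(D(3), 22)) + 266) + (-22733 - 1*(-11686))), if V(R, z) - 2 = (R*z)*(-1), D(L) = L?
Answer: -1/11827 ≈ -8.4552e-5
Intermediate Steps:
V(R, z) = 2 - R*z (V(R, z) = 2 + (R*z)*(-1) = 2 - R*z)
1/(39*((-222 + V(D(3), 22)) + 266) + (-22733 - 1*(-11686))) = 1/(39*((-222 + (2 - 1*3*22)) + 266) + (-22733 - 1*(-11686))) = 1/(39*((-222 + (2 - 66)) + 266) + (-22733 + 11686)) = 1/(39*((-222 - 64) + 266) - 11047) = 1/(39*(-286 + 266) - 11047) = 1/(39*(-20) - 11047) = 1/(-780 - 11047) = 1/(-11827) = -1/11827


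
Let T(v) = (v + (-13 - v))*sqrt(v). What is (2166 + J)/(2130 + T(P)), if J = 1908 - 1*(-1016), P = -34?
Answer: 5420850/2271323 + 33085*I*sqrt(34)/2271323 ≈ 2.3867 + 0.084936*I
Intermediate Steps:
J = 2924 (J = 1908 + 1016 = 2924)
T(v) = -13*sqrt(v)
(2166 + J)/(2130 + T(P)) = (2166 + 2924)/(2130 - 13*I*sqrt(34)) = 5090/(2130 - 13*I*sqrt(34))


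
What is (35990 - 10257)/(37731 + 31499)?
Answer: 25733/69230 ≈ 0.37170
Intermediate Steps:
(35990 - 10257)/(37731 + 31499) = 25733/69230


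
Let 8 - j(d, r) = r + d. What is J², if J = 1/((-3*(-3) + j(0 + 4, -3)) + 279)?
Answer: 1/87025 ≈ 1.1491e-5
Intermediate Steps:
j(d, r) = 8 - d - r (j(d, r) = 8 - (r + d) = 8 - (d + r) = 8 + (-d - r) = 8 - d - r)
J = 1/295 (J = 1/((-3*(-3) + (8 - (0 + 4) - 1*(-3))) + 279) = 1/((9 + (8 - 1*4 + 3)) + 279) = 1/((9 + (8 - 4 + 3)) + 279) = 1/((9 + 7) + 279) = 1/(16 + 279) = 1/295 ≈ 0.0033898)
J² = (1/295)² = 1/87025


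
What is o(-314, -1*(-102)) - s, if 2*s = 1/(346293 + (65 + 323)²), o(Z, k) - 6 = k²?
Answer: 10344146339/993674 ≈ 10410.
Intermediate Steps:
o(Z, k) = 6 + k²
s = 1/993674 (s = 1/(2*(346293 + (65 + 323)²)) = 1/(2*(346293 + 388²)) = 1/(2*(346293 + 150544)) = (½)/496837 = (½)*(1/496837) = 1/993674 ≈ 1.0064e-6)
o(-314, -1*(-102)) - s = (6 + (-1*(-102))²) - 1*1/993674 = (6 + 102²) - 1/993674 = (6 + 10404) - 1/993674 = 10410 - 1/993674 = 10344146339/993674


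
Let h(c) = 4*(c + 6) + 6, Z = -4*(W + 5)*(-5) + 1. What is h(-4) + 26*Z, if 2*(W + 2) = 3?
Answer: 2380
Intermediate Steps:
W = -1/2 (W = -2 + (1/2)*3 = -2 + 3/2 = -1/2 ≈ -0.50000)
Z = 91 (Z = -4*(-1/2 + 5)*(-5) + 1 = -4*9/2*(-5) + 1 = -18*(-5) + 1 = 90 + 1 = 91)
h(c) = 30 + 4*c (h(c) = 4*(6 + c) + 6 = (24 + 4*c) + 6 = 30 + 4*c)
h(-4) + 26*Z = (30 + 4*(-4)) + 26*91 = (30 - 16) + 2366 = 14 + 2366 = 2380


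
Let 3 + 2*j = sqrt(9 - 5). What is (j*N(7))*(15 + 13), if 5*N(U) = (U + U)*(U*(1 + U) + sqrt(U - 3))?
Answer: -11368/5 ≈ -2273.6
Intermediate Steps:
j = -1/2 (j = -3/2 + sqrt(9 - 5)/2 = -3/2 + sqrt(4)/2 = -3/2 + (1/2)*2 = -3/2 + 1 = -1/2 ≈ -0.50000)
N(U) = 2*U*(sqrt(-3 + U) + U*(1 + U))/5 (N(U) = ((U + U)*(U*(1 + U) + sqrt(U - 3)))/5 = ((2*U)*(U*(1 + U) + sqrt(-3 + U)))/5 = ((2*U)*(sqrt(-3 + U) + U*(1 + U)))/5 = (2*U*(sqrt(-3 + U) + U*(1 + U)))/5 = 2*U*(sqrt(-3 + U) + U*(1 + U))/5)
(j*N(7))*(15 + 13) = (-7*(7 + 7**2 + sqrt(-3 + 7))/5)*(15 + 13) = -7*(7 + 49 + sqrt(4))/5*28 = -7*(7 + 49 + 2)/5*28 = -7*58/5*28 = -1/2*812/5*28 = -406/5*28 = -11368/5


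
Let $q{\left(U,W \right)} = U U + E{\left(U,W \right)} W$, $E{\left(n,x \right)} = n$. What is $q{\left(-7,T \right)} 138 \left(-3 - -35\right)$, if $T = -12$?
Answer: $587328$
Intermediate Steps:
$q{\left(U,W \right)} = U^{2} + U W$ ($q{\left(U,W \right)} = U U + U W = U^{2} + U W$)
$q{\left(-7,T \right)} 138 \left(-3 - -35\right) = - 7 \left(-7 - 12\right) 138 \left(-3 - -35\right) = \left(-7\right) \left(-19\right) 138 \left(-3 + 35\right) = 133 \cdot 138 \cdot 32 = 18354 \cdot 32 = 587328$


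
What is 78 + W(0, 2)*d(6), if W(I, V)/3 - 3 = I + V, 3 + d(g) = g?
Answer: 123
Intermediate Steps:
d(g) = -3 + g
W(I, V) = 9 + 3*I + 3*V (W(I, V) = 9 + 3*(I + V) = 9 + (3*I + 3*V) = 9 + 3*I + 3*V)
78 + W(0, 2)*d(6) = 78 + (9 + 3*0 + 3*2)*(-3 + 6) = 78 + (9 + 0 + 6)*3 = 78 + 15*3 = 78 + 45 = 123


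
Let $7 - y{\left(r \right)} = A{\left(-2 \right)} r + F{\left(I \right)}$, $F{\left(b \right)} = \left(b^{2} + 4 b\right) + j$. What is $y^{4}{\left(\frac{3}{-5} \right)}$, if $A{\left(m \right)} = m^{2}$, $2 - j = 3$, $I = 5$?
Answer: $\frac{895745041}{625} \approx 1.4332 \cdot 10^{6}$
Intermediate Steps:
$j = -1$ ($j = 2 - 3 = -1$)
$F{\left(b \right)} = -1 + b^{2} + 4 b$ ($F{\left(b \right)} = \left(b^{2} + 4 b\right) - 1 = -1 + b^{2} + 4 b$)
$y{\left(r \right)} = -37 - 4 r$ ($y{\left(r \right)} = 7 - \left(\left(-2\right)^{2} r + \left(-1 + 5^{2} + 4 \cdot 5\right)\right) = 7 - \left(4 r + \left(-1 + 25 + 20\right)\right) = 7 - \left(4 r + 44\right) = 7 - \left(44 + 4 r\right) = -37 - 4 r$)
$y^{4}{\left(\frac{3}{-5} \right)} = \left(-37 - 4 \frac{3}{-5}\right)^{4} = \left(-37 - 4 \cdot 3 \left(- \frac{1}{5}\right)\right)^{4} = \left(-37 - - \frac{12}{5}\right)^{4} = \left(-37 + \frac{12}{5}\right)^{4} = \left(- \frac{173}{5}\right)^{4} = \frac{895745041}{625}$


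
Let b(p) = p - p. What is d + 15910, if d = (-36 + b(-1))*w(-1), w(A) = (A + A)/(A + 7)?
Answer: 15922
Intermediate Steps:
b(p) = 0
w(A) = 2*A/(7 + A) (w(A) = (2*A)/(7 + A) = 2*A/(7 + A))
d = 12 (d = (-36 + 0)*(2*(-1)/(7 - 1)) = -72*(-1)/6 = -36*(-⅓) = 12)
d + 15910 = 12 + 15910 = 15922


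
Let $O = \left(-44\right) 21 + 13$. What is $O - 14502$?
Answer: $-15413$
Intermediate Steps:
$O = -911$ ($O = -924 + 13 = -911$)
$O - 14502 = -911 - 14502 = -15413$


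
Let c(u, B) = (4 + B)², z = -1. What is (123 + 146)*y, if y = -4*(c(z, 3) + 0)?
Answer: -52724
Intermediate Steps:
y = -196 (y = -4*((4 + 3)² + 0) = -4*(7² + 0) = -4*(49 + 0) = -4*49 = -196)
(123 + 146)*y = (123 + 146)*(-196) = 269*(-196) = -52724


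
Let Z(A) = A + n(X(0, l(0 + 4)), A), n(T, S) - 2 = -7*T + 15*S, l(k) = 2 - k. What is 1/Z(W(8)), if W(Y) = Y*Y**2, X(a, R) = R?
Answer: 1/8208 ≈ 0.00012183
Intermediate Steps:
W(Y) = Y**3
n(T, S) = 2 - 7*T + 15*S (n(T, S) = 2 + (-7*T + 15*S) = 2 - 7*T + 15*S)
Z(A) = 16 + 16*A (Z(A) = A + (2 - 7*(2 - (0 + 4)) + 15*A) = A + (2 - 7*(2 - 1*4) + 15*A) = A + (2 - 7*(2 - 4) + 15*A) = A + (2 - 7*(-2) + 15*A) = A + (2 + 14 + 15*A) = A + (16 + 15*A) = 16 + 16*A)
1/Z(W(8)) = 1/(16 + 16*8**3) = 1/(16 + 16*512) = 1/(16 + 8192) = 1/8208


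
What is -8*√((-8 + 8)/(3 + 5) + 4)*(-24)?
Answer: 384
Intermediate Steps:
-8*√((-8 + 8)/(3 + 5) + 4)*(-24) = -8*√(0/8 + 4)*(-24) = -8*√(0*(⅛) + 4)*(-24) = -8*√(0 + 4)*(-24) = -8*√4*(-24) = -8*2*(-24) = -16*(-24) = 384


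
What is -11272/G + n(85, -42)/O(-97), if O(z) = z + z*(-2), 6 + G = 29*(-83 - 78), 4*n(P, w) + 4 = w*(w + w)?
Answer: 5212059/453475 ≈ 11.494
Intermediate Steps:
n(P, w) = -1 + w**2/2 (n(P, w) = -1 + (w*(w + w))/4 = -1 + (w*(2*w))/4 = -1 + (2*w**2)/4 = -1 + w**2/2)
G = -4675 (G = -6 + 29*(-83 - 78) = -6 + 29*(-161) = -6 - 4669 = -4675)
O(z) = -z (O(z) = z - 2*z = -z)
-11272/G + n(85, -42)/O(-97) = -11272/(-4675) + (-1 + (1/2)*(-42)**2)/((-1*(-97))) = -11272*(-1/4675) + (-1 + (1/2)*1764)/97 = 11272/4675 + (-1 + 882)*(1/97) = 11272/4675 + 881*(1/97) = 11272/4675 + 881/97 = 5212059/453475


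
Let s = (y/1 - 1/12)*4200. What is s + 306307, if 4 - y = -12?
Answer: 373157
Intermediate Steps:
y = 16 (y = 4 - 1*(-12) = 4 + 12 = 16)
s = 66850 (s = (16/1 - 1/12)*4200 = (16*1 - 1*1/12)*4200 = (16 - 1/12)*4200 = (191/12)*4200 = 66850)
s + 306307 = 66850 + 306307 = 373157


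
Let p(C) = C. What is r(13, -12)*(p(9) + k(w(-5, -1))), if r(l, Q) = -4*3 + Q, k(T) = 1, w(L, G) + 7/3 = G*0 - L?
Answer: -240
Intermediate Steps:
w(L, G) = -7/3 - L (w(L, G) = -7/3 + (G*0 - L) = -7/3 + (0 - L) = -7/3 - L)
r(l, Q) = -12 + Q
r(13, -12)*(p(9) + k(w(-5, -1))) = (-12 - 12)*(9 + 1) = -24*10 = -240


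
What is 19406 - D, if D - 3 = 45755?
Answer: -26352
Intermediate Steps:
D = 45758 (D = 3 + 45755 = 45758)
19406 - D = 19406 - 1*45758 = 19406 - 45758 = -26352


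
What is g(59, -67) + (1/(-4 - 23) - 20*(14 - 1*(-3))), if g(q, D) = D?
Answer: -10990/27 ≈ -407.04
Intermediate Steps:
g(59, -67) + (1/(-4 - 23) - 20*(14 - 1*(-3))) = -67 + (1/(-4 - 23) - 20*(14 - 1*(-3))) = -67 + (1/(-27) - 20*(14 + 3)) = -67 + (-1/27 - 20*17) = -67 + (-1/27 - 340) = -67 - 9181/27 = -10990/27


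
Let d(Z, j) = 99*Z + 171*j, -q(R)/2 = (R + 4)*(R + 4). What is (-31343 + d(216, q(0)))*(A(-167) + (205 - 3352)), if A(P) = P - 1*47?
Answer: 51863591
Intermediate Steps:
q(R) = -2*(4 + R)**2 (q(R) = -2*(R + 4)*(R + 4) = -2*(4 + R)*(4 + R) = -2*(4 + R)**2)
A(P) = -47 + P (A(P) = P - 47 = -47 + P)
(-31343 + d(216, q(0)))*(A(-167) + (205 - 3352)) = (-31343 + (99*216 + 171*(-2*(4 + 0)**2)))*((-47 - 167) + (205 - 3352)) = (-31343 + (21384 + 171*(-2*4**2)))*(-214 - 3147) = (-31343 + (21384 + 171*(-2*16)))*(-3361) = (-31343 + (21384 + 171*(-32)))*(-3361) = (-31343 + (21384 - 5472))*(-3361) = (-31343 + 15912)*(-3361) = -15431*(-3361) = 51863591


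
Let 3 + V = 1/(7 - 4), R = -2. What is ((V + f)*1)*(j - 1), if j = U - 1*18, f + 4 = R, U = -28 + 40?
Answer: 182/3 ≈ 60.667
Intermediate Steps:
U = 12
V = -8/3 (V = -3 + 1/(7 - 4) = -3 + 1/3 = -3 + ⅓ = -8/3 ≈ -2.6667)
f = -6 (f = -4 - 2 = -6)
j = -6 (j = 12 - 1*18 = 12 - 18 = -6)
((V + f)*1)*(j - 1) = ((-8/3 - 6)*1)*(-6 - 1) = -26/3*1*(-7) = -26/3*(-7) = 182/3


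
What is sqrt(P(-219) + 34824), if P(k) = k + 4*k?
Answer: sqrt(33729) ≈ 183.65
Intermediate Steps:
P(k) = 5*k
sqrt(P(-219) + 34824) = sqrt(5*(-219) + 34824) = sqrt(-1095 + 34824) = sqrt(33729)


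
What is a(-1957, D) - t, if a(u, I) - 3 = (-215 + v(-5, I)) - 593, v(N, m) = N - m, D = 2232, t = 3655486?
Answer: -3658528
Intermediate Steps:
a(u, I) = -810 - I (a(u, I) = 3 + ((-215 + (-5 - I)) - 593) = 3 + ((-220 - I) - 593) = 3 + (-813 - I) = -810 - I)
a(-1957, D) - t = (-810 - 1*2232) - 1*3655486 = (-810 - 2232) - 3655486 = -3042 - 3655486 = -3658528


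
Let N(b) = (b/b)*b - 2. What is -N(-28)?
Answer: 30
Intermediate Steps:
N(b) = -2 + b (N(b) = 1*b - 2 = b - 2 = -2 + b)
-N(-28) = -(-2 - 28) = -1*(-30) = 30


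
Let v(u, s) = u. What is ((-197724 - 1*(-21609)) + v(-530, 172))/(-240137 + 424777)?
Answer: -35329/36928 ≈ -0.95670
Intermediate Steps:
((-197724 - 1*(-21609)) + v(-530, 172))/(-240137 + 424777) = ((-197724 - 1*(-21609)) - 530)/(-240137 + 424777) = ((-197724 + 21609) - 530)/184640 = (-176115 - 530)*(1/184640) = -176645*1/184640 = -35329/36928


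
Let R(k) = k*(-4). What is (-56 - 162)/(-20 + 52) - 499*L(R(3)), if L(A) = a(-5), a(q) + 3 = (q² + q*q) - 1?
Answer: -367373/16 ≈ -22961.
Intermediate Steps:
R(k) = -4*k
a(q) = -4 + 2*q² (a(q) = -3 + ((q² + q*q) - 1) = -3 + ((q² + q²) - 1) = -3 + (2*q² - 1) = -3 + (-1 + 2*q²) = -4 + 2*q²)
L(A) = 46 (L(A) = -4 + 2*(-5)² = -4 + 2*25 = -4 + 50 = 46)
(-56 - 162)/(-20 + 52) - 499*L(R(3)) = (-56 - 162)/(-20 + 52) - 499*46 = -218/32 - 22954 = -218*1/32 - 22954 = -109/16 - 22954 = -367373/16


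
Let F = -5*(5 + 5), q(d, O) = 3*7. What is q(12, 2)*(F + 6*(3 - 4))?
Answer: -1176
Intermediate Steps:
q(d, O) = 21
F = -50 (F = -5*10 = -50)
q(12, 2)*(F + 6*(3 - 4)) = 21*(-50 + 6*(3 - 4)) = 21*(-50 + 6*(-1)) = 21*(-50 - 6) = 21*(-56) = -1176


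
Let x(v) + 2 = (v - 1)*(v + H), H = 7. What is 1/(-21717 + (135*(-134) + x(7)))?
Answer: -1/39725 ≈ -2.5173e-5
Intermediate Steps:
x(v) = -2 + (-1 + v)*(7 + v) (x(v) = -2 + (v - 1)*(v + 7) = -2 + (-1 + v)*(7 + v))
1/(-21717 + (135*(-134) + x(7))) = 1/(-21717 + (135*(-134) + (-9 + 7**2 + 6*7))) = 1/(-21717 + (-18090 + (-9 + 49 + 42))) = 1/(-21717 + (-18090 + 82)) = 1/(-21717 - 18008) = 1/(-39725) = -1/39725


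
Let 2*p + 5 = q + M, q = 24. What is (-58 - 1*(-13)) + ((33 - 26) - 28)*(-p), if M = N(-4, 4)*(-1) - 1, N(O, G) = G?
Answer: 102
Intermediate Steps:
M = -5 (M = 4*(-1) - 1 = -4 - 1 = -5)
p = 7 (p = -5/2 + (24 - 5)/2 = -5/2 + (½)*19 = -5/2 + 19/2 = 7)
(-58 - 1*(-13)) + ((33 - 26) - 28)*(-p) = (-58 - 1*(-13)) + ((33 - 26) - 28)*(-1*7) = (-58 + 13) + (7 - 28)*(-7) = -45 - 21*(-7) = -45 + 147 = 102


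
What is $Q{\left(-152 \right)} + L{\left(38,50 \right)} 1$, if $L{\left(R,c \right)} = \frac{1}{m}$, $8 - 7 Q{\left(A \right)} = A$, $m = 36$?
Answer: $\frac{5767}{252} \approx 22.885$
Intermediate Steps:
$Q{\left(A \right)} = \frac{8}{7} - \frac{A}{7}$
$L{\left(R,c \right)} = \frac{1}{36}$
$Q{\left(-152 \right)} + L{\left(38,50 \right)} 1 = \left(\frac{8}{7} - - \frac{152}{7}\right) + \frac{1}{36} \cdot 1 = \left(\frac{8}{7} + \frac{152}{7}\right) + \frac{1}{36} = \frac{160}{7} + \frac{1}{36} = \frac{5767}{252}$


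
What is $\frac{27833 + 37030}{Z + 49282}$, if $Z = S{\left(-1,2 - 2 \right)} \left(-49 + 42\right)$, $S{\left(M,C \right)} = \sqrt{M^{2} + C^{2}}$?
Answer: $\frac{7207}{5475} \approx 1.3163$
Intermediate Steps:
$S{\left(M,C \right)} = \sqrt{C^{2} + M^{2}}$
$Z = -7$ ($Z = \sqrt{\left(2 - 2\right)^{2} + \left(-1\right)^{2}} \left(-49 + 42\right) = \sqrt{0^{2} + 1} \left(-7\right) = \sqrt{0 + 1} \left(-7\right) = \sqrt{1} \left(-7\right) = 1 \left(-7\right) = -7$)
$\frac{27833 + 37030}{Z + 49282} = \frac{27833 + 37030}{-7 + 49282} = \frac{64863}{49275} = 64863 \cdot \frac{1}{49275} = \frac{7207}{5475}$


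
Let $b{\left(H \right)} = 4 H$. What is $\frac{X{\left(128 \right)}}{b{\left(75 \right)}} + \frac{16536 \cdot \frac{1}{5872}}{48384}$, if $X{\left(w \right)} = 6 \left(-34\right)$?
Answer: $- \frac{201227959}{295948800} \approx -0.67994$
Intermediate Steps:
$X{\left(w \right)} = -204$
$\frac{X{\left(128 \right)}}{b{\left(75 \right)}} + \frac{16536 \cdot \frac{1}{5872}}{48384} = - \frac{204}{4 \cdot 75} + \frac{16536 \cdot \frac{1}{5872}}{48384} = - \frac{204}{300} + 16536 \cdot \frac{1}{5872} \cdot \frac{1}{48384} = \left(-204\right) \frac{1}{300} + \frac{2067}{734} \cdot \frac{1}{48384} = - \frac{17}{25} + \frac{689}{11837952} = - \frac{201227959}{295948800}$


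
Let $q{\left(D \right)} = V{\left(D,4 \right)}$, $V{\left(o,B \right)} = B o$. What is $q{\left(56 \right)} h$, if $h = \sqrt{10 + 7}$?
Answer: $224 \sqrt{17} \approx 923.58$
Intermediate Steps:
$h = \sqrt{17} \approx 4.1231$
$q{\left(D \right)} = 4 D$
$q{\left(56 \right)} h = 4 \cdot 56 \sqrt{17} = 224 \sqrt{17}$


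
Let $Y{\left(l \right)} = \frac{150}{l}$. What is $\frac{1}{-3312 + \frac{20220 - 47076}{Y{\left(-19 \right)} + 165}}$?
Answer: $- \frac{995}{3465528} \approx -0.00028711$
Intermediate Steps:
$\frac{1}{-3312 + \frac{20220 - 47076}{Y{\left(-19 \right)} + 165}} = \frac{1}{-3312 + \frac{20220 - 47076}{\frac{150}{-19} + 165}} = \frac{1}{-3312 - \frac{26856}{150 \left(- \frac{1}{19}\right) + 165}} = \frac{1}{-3312 - \frac{26856}{- \frac{150}{19} + 165}} = \frac{1}{-3312 - \frac{26856}{\frac{2985}{19}}} = \frac{1}{-3312 - \frac{170088}{995}} = \frac{1}{- \frac{3465528}{995}} = - \frac{995}{3465528}$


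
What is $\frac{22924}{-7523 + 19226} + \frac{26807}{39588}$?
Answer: $\frac{407079211}{154432788} \approx 2.636$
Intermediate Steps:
$\frac{22924}{-7523 + 19226} + \frac{26807}{39588} = \frac{22924}{11703} + 26807 \cdot \frac{1}{39588} = 22924 \cdot \frac{1}{11703} + \frac{26807}{39588} = \frac{22924}{11703} + \frac{26807}{39588} = \frac{407079211}{154432788}$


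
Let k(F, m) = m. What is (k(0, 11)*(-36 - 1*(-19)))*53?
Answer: -9911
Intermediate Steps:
(k(0, 11)*(-36 - 1*(-19)))*53 = (11*(-36 - 1*(-19)))*53 = (11*(-36 + 19))*53 = (11*(-17))*53 = -187*53 = -9911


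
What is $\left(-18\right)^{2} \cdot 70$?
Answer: $22680$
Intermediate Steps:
$\left(-18\right)^{2} \cdot 70 = 324 \cdot 70 = 22680$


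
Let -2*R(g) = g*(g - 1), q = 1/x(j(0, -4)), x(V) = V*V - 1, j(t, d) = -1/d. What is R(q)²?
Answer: 61504/50625 ≈ 1.2149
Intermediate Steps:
x(V) = -1 + V² (x(V) = V² - 1 = -1 + V²)
q = -16/15 (q = 1/(-1 + (-1/(-4))²) = 1/(-1 + (-1*(-¼))²) = 1/(-1 + (¼)²) = 1/(-1 + 1/16) = 1/(-15/16) = -16/15 ≈ -1.0667)
R(g) = -g*(-1 + g)/2 (R(g) = -g*(g - 1)/2 = -g*(-1 + g)/2)
R(q)² = ((½)*(-16/15)*(1 - 1*(-16/15)))² = ((½)*(-16/15)*(1 + 16/15))² = ((½)*(-16/15)*(31/15))² = (-248/225)² = 61504/50625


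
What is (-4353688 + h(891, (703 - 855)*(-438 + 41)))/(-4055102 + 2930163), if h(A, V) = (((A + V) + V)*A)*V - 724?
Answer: -6536873435404/1124939 ≈ -5.8109e+6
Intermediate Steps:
h(A, V) = -724 + A*V*(A + 2*V) (h(A, V) = ((A + 2*V)*A)*V - 724 = (A*(A + 2*V))*V - 724 = A*V*(A + 2*V) - 724 = -724 + A*V*(A + 2*V))
(-4353688 + h(891, (703 - 855)*(-438 + 41)))/(-4055102 + 2930163) = (-4353688 + (-724 + ((703 - 855)*(-438 + 41))*891² + 2*891*((703 - 855)*(-438 + 41))²))/(-4055102 + 2930163) = (-4353688 + (-724 - 152*(-397)*793881 + 2*891*(-152*(-397))²))/(-1124939) = (-4353688 + (-724 + 60344*793881 + 2*891*60344²))*(-1/1124939) = (-4353688 + (-724 + 47905955064 + 2*891*3641398336))*(-1/1124939) = (-4353688 + (-724 + 47905955064 + 6488971834752))*(-1/1124939) = (-4353688 + 6536877789092)*(-1/1124939) = 6536873435404*(-1/1124939) = -6536873435404/1124939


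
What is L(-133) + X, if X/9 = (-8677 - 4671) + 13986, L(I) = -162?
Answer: 5580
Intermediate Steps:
X = 5742 (X = 9*((-8677 - 4671) + 13986) = 9*(-13348 + 13986) = 9*638 = 5742)
L(-133) + X = -162 + 5742 = 5580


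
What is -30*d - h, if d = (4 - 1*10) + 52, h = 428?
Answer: -1808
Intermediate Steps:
d = 46 (d = (4 - 10) + 52 = -6 + 52 = 46)
-30*d - h = -30*46 - 1*428 = -1380 - 428 = -1808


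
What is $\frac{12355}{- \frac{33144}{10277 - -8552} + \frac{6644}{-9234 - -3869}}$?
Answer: $- \frac{1248072262675}{302917436} \approx -4120.2$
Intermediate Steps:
$\frac{12355}{- \frac{33144}{10277 - -8552} + \frac{6644}{-9234 - -3869}} = \frac{12355}{- \frac{33144}{10277 + 8552} + \frac{6644}{-9234 + 3869}} = \frac{12355}{- \frac{33144}{18829} + \frac{6644}{-5365}} = \frac{12355}{\left(-33144\right) \frac{1}{18829} + 6644 \left(- \frac{1}{5365}\right)} = \frac{12355}{- \frac{33144}{18829} - \frac{6644}{5365}} = \frac{12355}{- \frac{302917436}{101017585}} = 12355 \left(- \frac{101017585}{302917436}\right) = - \frac{1248072262675}{302917436}$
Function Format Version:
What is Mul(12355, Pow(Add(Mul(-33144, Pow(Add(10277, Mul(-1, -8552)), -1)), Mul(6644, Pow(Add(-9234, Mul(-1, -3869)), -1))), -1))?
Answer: Rational(-1248072262675, 302917436) ≈ -4120.2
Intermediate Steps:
Mul(12355, Pow(Add(Mul(-33144, Pow(Add(10277, Mul(-1, -8552)), -1)), Mul(6644, Pow(Add(-9234, Mul(-1, -3869)), -1))), -1)) = Mul(12355, Pow(Add(Mul(-33144, Pow(Add(10277, 8552), -1)), Mul(6644, Pow(Add(-9234, 3869), -1))), -1)) = Mul(12355, Pow(Add(Mul(-33144, Pow(18829, -1)), Mul(6644, Pow(-5365, -1))), -1)) = Mul(12355, Pow(Add(Mul(-33144, Rational(1, 18829)), Mul(6644, Rational(-1, 5365))), -1)) = Mul(12355, Pow(Add(Rational(-33144, 18829), Rational(-6644, 5365)), -1)) = Mul(12355, Pow(Rational(-302917436, 101017585), -1)) = Mul(12355, Rational(-101017585, 302917436)) = Rational(-1248072262675, 302917436)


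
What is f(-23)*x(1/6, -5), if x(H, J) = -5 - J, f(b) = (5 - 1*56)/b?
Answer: 0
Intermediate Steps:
f(b) = -51/b (f(b) = (5 - 56)/b = -51/b)
f(-23)*x(1/6, -5) = (-51/(-23))*(-5 - 1*(-5)) = (-51*(-1/23))*(-5 + 5) = (51/23)*0 = 0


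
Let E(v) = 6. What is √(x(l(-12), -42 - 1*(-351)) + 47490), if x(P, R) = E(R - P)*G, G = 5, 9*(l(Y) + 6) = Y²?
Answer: 12*√330 ≈ 217.99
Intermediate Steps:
l(Y) = -6 + Y²/9
x(P, R) = 30 (x(P, R) = 6*5 = 30)
√(x(l(-12), -42 - 1*(-351)) + 47490) = √(30 + 47490) = √47520 = 12*√330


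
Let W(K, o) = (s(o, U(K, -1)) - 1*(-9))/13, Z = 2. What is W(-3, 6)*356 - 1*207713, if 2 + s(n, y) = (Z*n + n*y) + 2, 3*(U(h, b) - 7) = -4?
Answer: -2680689/13 ≈ -2.0621e+5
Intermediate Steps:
U(h, b) = 17/3 (U(h, b) = 7 + (⅓)*(-4) = 7 - 4/3 = 17/3)
s(n, y) = 2*n + n*y (s(n, y) = -2 + ((2*n + n*y) + 2) = -2 + (2 + 2*n + n*y) = 2*n + n*y)
W(K, o) = 9/13 + 23*o/39 (W(K, o) = (o*(2 + 17/3) - 1*(-9))/13 = (o*(23/3) + 9)*(1/13) = (23*o/3 + 9)*(1/13) = (9 + 23*o/3)*(1/13) = 9/13 + 23*o/39)
W(-3, 6)*356 - 1*207713 = (9/13 + (23/39)*6)*356 - 1*207713 = (9/13 + 46/13)*356 - 207713 = (55/13)*356 - 207713 = 19580/13 - 207713 = -2680689/13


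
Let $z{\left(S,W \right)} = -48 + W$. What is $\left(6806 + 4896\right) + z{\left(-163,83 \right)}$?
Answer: $11737$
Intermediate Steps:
$\left(6806 + 4896\right) + z{\left(-163,83 \right)} = \left(6806 + 4896\right) + \left(-48 + 83\right) = 11702 + 35 = 11737$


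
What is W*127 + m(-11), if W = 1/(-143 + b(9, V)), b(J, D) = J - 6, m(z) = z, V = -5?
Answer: -1667/140 ≈ -11.907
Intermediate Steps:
b(J, D) = -6 + J
W = -1/140 (W = 1/(-143 + (-6 + 9)) = 1/(-143 + 3) = 1/(-140) = -1/140 ≈ -0.0071429)
W*127 + m(-11) = -1/140*127 - 11 = -127/140 - 11 = -1667/140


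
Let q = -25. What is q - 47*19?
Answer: -918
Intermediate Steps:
q - 47*19 = -25 - 47*19 = -25 - 893 = -918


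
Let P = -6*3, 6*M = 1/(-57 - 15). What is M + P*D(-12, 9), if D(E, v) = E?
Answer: 93311/432 ≈ 216.00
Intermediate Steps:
M = -1/432 (M = 1/(6*(-57 - 15)) = (⅙)/(-72) = (⅙)*(-1/72) = -1/432 ≈ -0.0023148)
P = -18
M + P*D(-12, 9) = -1/432 - 18*(-12) = -1/432 + 216 = 93311/432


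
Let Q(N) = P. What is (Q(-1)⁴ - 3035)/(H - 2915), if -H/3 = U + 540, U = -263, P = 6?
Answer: 1739/3746 ≈ 0.46423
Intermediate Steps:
Q(N) = 6
H = -831 (H = -3*(-263 + 540) = -3*277 = -831)
(Q(-1)⁴ - 3035)/(H - 2915) = (6⁴ - 3035)/(-831 - 2915) = (1296 - 3035)/(-3746) = -1739*(-1/3746) = 1739/3746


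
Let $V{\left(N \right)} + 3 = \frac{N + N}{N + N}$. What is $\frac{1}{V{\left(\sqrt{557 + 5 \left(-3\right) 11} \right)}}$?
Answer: $- \frac{1}{2} \approx -0.5$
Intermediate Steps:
$V{\left(N \right)} = -2$ ($V{\left(N \right)} = -3 + \frac{N + N}{N + N} = -3 + \frac{2 N}{2 N} = -3 + 2 N \frac{1}{2 N} = -3 + 1 = -2$)
$\frac{1}{V{\left(\sqrt{557 + 5 \left(-3\right) 11} \right)}} = \frac{1}{-2} = - \frac{1}{2}$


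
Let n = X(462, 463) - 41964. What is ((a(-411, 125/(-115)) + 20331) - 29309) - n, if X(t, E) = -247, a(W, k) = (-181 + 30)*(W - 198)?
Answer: 125192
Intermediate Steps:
a(W, k) = 29898 - 151*W (a(W, k) = -151*(-198 + W) = 29898 - 151*W)
n = -42211 (n = -247 - 41964 = -42211)
((a(-411, 125/(-115)) + 20331) - 29309) - n = (((29898 - 151*(-411)) + 20331) - 29309) - 1*(-42211) = (((29898 + 62061) + 20331) - 29309) + 42211 = ((91959 + 20331) - 29309) + 42211 = (112290 - 29309) + 42211 = 82981 + 42211 = 125192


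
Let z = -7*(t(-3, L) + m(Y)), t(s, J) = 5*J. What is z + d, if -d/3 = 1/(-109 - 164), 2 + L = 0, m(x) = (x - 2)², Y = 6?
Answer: -3821/91 ≈ -41.989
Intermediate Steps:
m(x) = (-2 + x)²
L = -2 (L = -2 + 0 = -2)
z = -42 (z = -7*(5*(-2) + (-2 + 6)²) = -7*(-10 + 4²) = -7*(-10 + 16) = -7*6 = -42)
d = 1/91 (d = -3/(-109 - 164) = -3/(-273) = -3*(-1/273) = 1/91 ≈ 0.010989)
z + d = -42 + 1/91 = -3821/91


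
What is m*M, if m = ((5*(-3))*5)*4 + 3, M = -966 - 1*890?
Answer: 551232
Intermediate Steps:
M = -1856 (M = -966 - 890 = -1856)
m = -297 (m = -15*5*4 + 3 = -75*4 + 3 = -300 + 3 = -297)
m*M = -297*(-1856) = 551232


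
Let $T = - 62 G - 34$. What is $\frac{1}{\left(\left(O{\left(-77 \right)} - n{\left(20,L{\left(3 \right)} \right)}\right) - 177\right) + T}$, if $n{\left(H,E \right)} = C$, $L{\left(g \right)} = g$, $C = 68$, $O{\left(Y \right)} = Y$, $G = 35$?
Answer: $- \frac{1}{2526} \approx -0.00039588$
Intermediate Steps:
$n{\left(H,E \right)} = 68$
$T = -2204$ ($T = \left(-62\right) 35 - 34 = -2170 - 34 = -2204$)
$\frac{1}{\left(\left(O{\left(-77 \right)} - n{\left(20,L{\left(3 \right)} \right)}\right) - 177\right) + T} = \frac{1}{\left(\left(-77 - 68\right) - 177\right) - 2204} = \frac{1}{\left(-145 - 177\right) - 2204} = \frac{1}{-322 - 2204} = \frac{1}{-2526} = - \frac{1}{2526}$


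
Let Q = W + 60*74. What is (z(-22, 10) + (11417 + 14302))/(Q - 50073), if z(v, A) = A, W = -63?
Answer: -25729/45696 ≈ -0.56305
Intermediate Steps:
Q = 4377 (Q = -63 + 60*74 = -63 + 4440 = 4377)
(z(-22, 10) + (11417 + 14302))/(Q - 50073) = (10 + (11417 + 14302))/(4377 - 50073) = (10 + 25719)/(-45696) = 25729*(-1/45696) = -25729/45696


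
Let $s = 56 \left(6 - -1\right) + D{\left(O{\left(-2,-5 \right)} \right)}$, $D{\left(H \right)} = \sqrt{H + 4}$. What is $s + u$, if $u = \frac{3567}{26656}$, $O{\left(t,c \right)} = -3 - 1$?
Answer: $\frac{10452719}{26656} \approx 392.13$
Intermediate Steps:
$O{\left(t,c \right)} = -4$ ($O{\left(t,c \right)} = -3 - 1 = -4$)
$D{\left(H \right)} = \sqrt{4 + H}$
$u = \frac{3567}{26656}$ ($u = 3567 \cdot \frac{1}{26656} = \frac{3567}{26656} \approx 0.13382$)
$s = 392$ ($s = 56 \left(6 - -1\right) + \sqrt{4 - 4} = 56 \left(6 + 1\right) + \sqrt{0} = 56 \cdot 7 + 0 = 392 + 0 = 392$)
$s + u = 392 + \frac{3567}{26656} = \frac{10452719}{26656}$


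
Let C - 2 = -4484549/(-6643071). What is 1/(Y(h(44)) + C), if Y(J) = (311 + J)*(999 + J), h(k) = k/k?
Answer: 6643071/2072655922691 ≈ 3.2051e-6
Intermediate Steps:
h(k) = 1
C = 17770691/6643071 (C = 2 - 4484549/(-6643071) = 2 - 4484549*(-1/6643071) = 2 + 4484549/6643071 = 17770691/6643071 ≈ 2.6751)
1/(Y(h(44)) + C) = 1/((310689 + 1² + 1310*1) + 17770691/6643071) = 1/((310689 + 1 + 1310) + 17770691/6643071) = 1/(312000 + 17770691/6643071) = 1/(2072655922691/6643071) = 6643071/2072655922691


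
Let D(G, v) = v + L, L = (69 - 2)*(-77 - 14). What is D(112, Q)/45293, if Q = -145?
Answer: -6242/45293 ≈ -0.13781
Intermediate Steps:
L = -6097 (L = 67*(-91) = -6097)
D(G, v) = -6097 + v (D(G, v) = v - 6097 = -6097 + v)
D(112, Q)/45293 = (-6097 - 145)/45293 = -6242*1/45293 = -6242/45293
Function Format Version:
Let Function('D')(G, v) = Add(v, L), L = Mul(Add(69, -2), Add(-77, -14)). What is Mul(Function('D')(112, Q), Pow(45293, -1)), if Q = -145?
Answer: Rational(-6242, 45293) ≈ -0.13781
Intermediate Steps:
L = -6097 (L = Mul(67, -91) = -6097)
Function('D')(G, v) = Add(-6097, v) (Function('D')(G, v) = Add(v, -6097) = Add(-6097, v))
Mul(Function('D')(112, Q), Pow(45293, -1)) = Mul(Add(-6097, -145), Pow(45293, -1)) = Mul(-6242, Rational(1, 45293)) = Rational(-6242, 45293)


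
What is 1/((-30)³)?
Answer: -1/27000 ≈ -3.7037e-5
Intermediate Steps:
1/((-30)³) = 1/(-27000) = -1/27000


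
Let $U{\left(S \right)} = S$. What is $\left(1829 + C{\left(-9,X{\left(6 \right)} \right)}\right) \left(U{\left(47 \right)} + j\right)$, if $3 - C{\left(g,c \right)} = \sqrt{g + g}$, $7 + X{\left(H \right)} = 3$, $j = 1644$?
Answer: $3097912 - 5073 i \sqrt{2} \approx 3.0979 \cdot 10^{6} - 7174.3 i$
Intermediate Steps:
$X{\left(H \right)} = -4$ ($X{\left(H \right)} = -7 + 3 = -4$)
$C{\left(g,c \right)} = 3 - \sqrt{2} \sqrt{g}$ ($C{\left(g,c \right)} = 3 - \sqrt{g + g} = 3 - \sqrt{2 g} = 3 - \sqrt{2} \sqrt{g}$)
$\left(1829 + C{\left(-9,X{\left(6 \right)} \right)}\right) \left(U{\left(47 \right)} + j\right) = \left(1829 + \left(3 - \sqrt{2} \sqrt{-9}\right)\right) \left(47 + 1644\right) = \left(1829 + \left(3 - \sqrt{2} \cdot 3 i\right)\right) 1691 = \left(1829 + \left(3 - 3 i \sqrt{2}\right)\right) 1691 = \left(1832 - 3 i \sqrt{2}\right) 1691 = 3097912 - 5073 i \sqrt{2}$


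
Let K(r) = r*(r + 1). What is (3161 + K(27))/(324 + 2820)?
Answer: 3917/3144 ≈ 1.2459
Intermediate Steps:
K(r) = r*(1 + r)
(3161 + K(27))/(324 + 2820) = (3161 + 27*(1 + 27))/(324 + 2820) = (3161 + 27*28)/3144 = (3161 + 756)*(1/3144) = 3917*(1/3144) = 3917/3144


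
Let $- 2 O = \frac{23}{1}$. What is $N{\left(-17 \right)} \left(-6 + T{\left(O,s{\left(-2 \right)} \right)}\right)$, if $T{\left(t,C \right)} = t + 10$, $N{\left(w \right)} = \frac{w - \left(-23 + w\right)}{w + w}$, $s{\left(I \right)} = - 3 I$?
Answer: $\frac{345}{68} \approx 5.0735$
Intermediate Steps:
$O = - \frac{23}{2}$ ($O = - \frac{23 \cdot 1^{-1}}{2} = - \frac{23 \cdot 1}{2} = \left(- \frac{1}{2}\right) 23 = - \frac{23}{2} \approx -11.5$)
$N{\left(w \right)} = \frac{23}{2 w}$
$T{\left(t,C \right)} = 10 + t$
$N{\left(-17 \right)} \left(-6 + T{\left(O,s{\left(-2 \right)} \right)}\right) = \frac{23}{2 \left(-17\right)} \left(-6 + \left(10 - \frac{23}{2}\right)\right) = \frac{23}{2} \left(- \frac{1}{17}\right) \left(-6 - \frac{3}{2}\right) = \left(- \frac{23}{34}\right) \left(- \frac{15}{2}\right) = \frac{345}{68}$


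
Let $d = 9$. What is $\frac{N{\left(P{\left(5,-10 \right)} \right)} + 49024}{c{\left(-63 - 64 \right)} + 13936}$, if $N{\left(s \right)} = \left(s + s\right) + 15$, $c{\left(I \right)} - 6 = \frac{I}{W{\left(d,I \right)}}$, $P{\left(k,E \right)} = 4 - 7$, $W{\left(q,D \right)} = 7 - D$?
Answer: $\frac{6570422}{1868101} \approx 3.5172$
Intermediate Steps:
$P{\left(k,E \right)} = -3$
$c{\left(I \right)} = 6 + \frac{I}{7 - I}$
$N{\left(s \right)} = 15 + 2 s$ ($N{\left(s \right)} = 2 s + 15 = 15 + 2 s$)
$\frac{N{\left(P{\left(5,-10 \right)} \right)} + 49024}{c{\left(-63 - 64 \right)} + 13936} = \frac{\left(15 + 2 \left(-3\right)\right) + 49024}{\frac{-42 + 5 \left(-63 - 64\right)}{-7 - 127} + 13936} = \frac{\left(15 - 6\right) + 49024}{\frac{-42 + 5 \left(-127\right)}{-7 - 127} + 13936} = \frac{9 + 49024}{\frac{-42 - 635}{-134} + 13936} = \frac{49033}{\left(- \frac{1}{134}\right) \left(-677\right) + 13936} = \frac{49033}{\frac{677}{134} + 13936} = \frac{49033}{\frac{1868101}{134}} = 49033 \cdot \frac{134}{1868101} = \frac{6570422}{1868101}$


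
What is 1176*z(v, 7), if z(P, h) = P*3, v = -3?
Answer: -10584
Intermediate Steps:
z(P, h) = 3*P
1176*z(v, 7) = 1176*(3*(-3)) = 1176*(-9) = -10584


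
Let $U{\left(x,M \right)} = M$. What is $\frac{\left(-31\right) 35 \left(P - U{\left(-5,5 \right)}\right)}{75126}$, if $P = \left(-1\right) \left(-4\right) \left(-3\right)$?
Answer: $\frac{18445}{75126} \approx 0.24552$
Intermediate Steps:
$P = -12$ ($P = 4 \left(-3\right) = -12$)
$\frac{\left(-31\right) 35 \left(P - U{\left(-5,5 \right)}\right)}{75126} = \frac{\left(-31\right) 35 \left(-12 - 5\right)}{75126} = - 1085 \left(-12 - 5\right) \frac{1}{75126} = \left(-1085\right) \left(-17\right) \frac{1}{75126} = 18445 \cdot \frac{1}{75126} = \frac{18445}{75126}$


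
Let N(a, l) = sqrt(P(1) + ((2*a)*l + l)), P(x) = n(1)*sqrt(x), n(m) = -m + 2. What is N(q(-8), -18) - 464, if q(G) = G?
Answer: -464 + sqrt(271) ≈ -447.54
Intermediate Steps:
n(m) = 2 - m
P(x) = sqrt(x) (P(x) = (2 - 1*1)*sqrt(x) = (2 - 1)*sqrt(x) = 1*sqrt(x) = sqrt(x))
N(a, l) = sqrt(1 + l + 2*a*l) (N(a, l) = sqrt(sqrt(1) + ((2*a)*l + l)) = sqrt(1 + (2*a*l + l)) = sqrt(1 + (l + 2*a*l)) = sqrt(1 + l + 2*a*l))
N(q(-8), -18) - 464 = sqrt(1 - 18 + 2*(-8)*(-18)) - 464 = sqrt(1 - 18 + 288) - 464 = sqrt(271) - 464 = -464 + sqrt(271)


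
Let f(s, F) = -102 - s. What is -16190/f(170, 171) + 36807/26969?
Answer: 223319807/3667784 ≈ 60.887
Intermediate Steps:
-16190/f(170, 171) + 36807/26969 = -16190/(-102 - 1*170) + 36807/26969 = -16190/(-102 - 170) + 36807*(1/26969) = -16190/(-272) + 36807/26969 = -16190*(-1/272) + 36807/26969 = 8095/136 + 36807/26969 = 223319807/3667784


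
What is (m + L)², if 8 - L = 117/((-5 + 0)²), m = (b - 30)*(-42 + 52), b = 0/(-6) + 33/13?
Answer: 7774125241/105625 ≈ 73601.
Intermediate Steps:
b = 33/13 (b = 0*(-⅙) + 33*(1/13) = 0 + 33/13 = 33/13 ≈ 2.5385)
m = -3570/13 (m = (33/13 - 30)*(-42 + 52) = -357/13*10 = -3570/13 ≈ -274.62)
L = 83/25 (L = 8 - 117/((-5 + 0)²) = 8 - 117/((-5)²) = 8 - 117/25 = 83/25 ≈ 3.3200)
(m + L)² = (-3570/13 + 83/25)² = (-88171/325)² = 7774125241/105625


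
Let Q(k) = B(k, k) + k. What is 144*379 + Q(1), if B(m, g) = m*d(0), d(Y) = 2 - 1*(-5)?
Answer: 54584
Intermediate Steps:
d(Y) = 7 (d(Y) = 2 + 5 = 7)
B(m, g) = 7*m (B(m, g) = m*7 = 7*m)
Q(k) = 8*k (Q(k) = 7*k + k = 8*k)
144*379 + Q(1) = 144*379 + 8*1 = 54576 + 8 = 54584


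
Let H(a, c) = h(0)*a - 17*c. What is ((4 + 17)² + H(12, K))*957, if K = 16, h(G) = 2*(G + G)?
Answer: 161733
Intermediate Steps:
h(G) = 4*G (h(G) = 2*(2*G) = 4*G)
H(a, c) = -17*c (H(a, c) = (4*0)*a - 17*c = 0*a - 17*c = 0 - 17*c = -17*c)
((4 + 17)² + H(12, K))*957 = ((4 + 17)² - 17*16)*957 = (21² - 272)*957 = (441 - 272)*957 = 169*957 = 161733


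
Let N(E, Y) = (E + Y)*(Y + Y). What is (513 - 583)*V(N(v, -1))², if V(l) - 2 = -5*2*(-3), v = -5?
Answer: -71680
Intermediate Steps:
N(E, Y) = 2*Y*(E + Y) (N(E, Y) = (E + Y)*(2*Y) = 2*Y*(E + Y))
V(l) = 32 (V(l) = 2 - 5*2*(-3) = 2 - 10*(-3) = 2 + 30 = 32)
(513 - 583)*V(N(v, -1))² = (513 - 583)*32² = -70*1024 = -71680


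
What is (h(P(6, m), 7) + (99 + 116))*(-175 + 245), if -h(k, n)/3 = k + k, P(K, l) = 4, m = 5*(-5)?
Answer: 13370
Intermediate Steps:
m = -25
h(k, n) = -6*k (h(k, n) = -3*(k + k) = -6*k)
(h(P(6, m), 7) + (99 + 116))*(-175 + 245) = (-6*4 + (99 + 116))*(-175 + 245) = (-24 + 215)*70 = 191*70 = 13370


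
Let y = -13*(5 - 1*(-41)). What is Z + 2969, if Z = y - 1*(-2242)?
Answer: 4613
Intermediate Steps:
y = -598 (y = -13*(5 + 41) = -13*46 = -598)
Z = 1644 (Z = -598 - 1*(-2242) = -598 + 2242 = 1644)
Z + 2969 = 1644 + 2969 = 4613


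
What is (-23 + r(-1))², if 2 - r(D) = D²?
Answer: 484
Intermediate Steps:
r(D) = 2 - D²
(-23 + r(-1))² = (-23 + (2 - 1*(-1)²))² = (-23 + (2 - 1*1))² = (-23 + (2 - 1))² = (-23 + 1)² = (-22)² = 484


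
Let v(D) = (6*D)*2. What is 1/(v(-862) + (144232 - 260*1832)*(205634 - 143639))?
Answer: -1/20587805904 ≈ -4.8572e-11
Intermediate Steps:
v(D) = 12*D
1/(v(-862) + (144232 - 260*1832)*(205634 - 143639)) = 1/(12*(-862) + (144232 - 260*1832)*(205634 - 143639)) = 1/(-10344 + (144232 - 476320)*61995) = 1/(-10344 - 332088*61995) = 1/(-10344 - 20587795560) = 1/(-20587805904) = -1/20587805904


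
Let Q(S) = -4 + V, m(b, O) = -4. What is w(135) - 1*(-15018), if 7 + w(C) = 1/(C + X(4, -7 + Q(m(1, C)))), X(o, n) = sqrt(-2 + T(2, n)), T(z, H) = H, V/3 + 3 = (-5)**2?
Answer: 272780027/18172 - sqrt(53)/18172 ≈ 15011.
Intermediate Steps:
V = 66 (V = -9 + 3*(-5)**2 = -9 + 3*25 = -9 + 75 = 66)
Q(S) = 62 (Q(S) = -4 + 66 = 62)
X(o, n) = sqrt(-2 + n)
w(C) = -7 + 1/(C + sqrt(53)) (w(C) = -7 + 1/(C + sqrt(-2 + (-7 + 62))) = -7 + 1/(C + sqrt(-2 + 55)) = -7 + 1/(C + sqrt(53)))
w(135) - 1*(-15018) = (1 - 7*135 - 7*sqrt(53))/(135 + sqrt(53)) - 1*(-15018) = (1 - 945 - 7*sqrt(53))/(135 + sqrt(53)) + 15018 = (-944 - 7*sqrt(53))/(135 + sqrt(53)) + 15018 = 15018 + (-944 - 7*sqrt(53))/(135 + sqrt(53))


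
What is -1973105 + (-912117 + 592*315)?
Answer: -2698742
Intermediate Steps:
-1973105 + (-912117 + 592*315) = -1973105 + (-912117 + 186480) = -1973105 - 725637 = -2698742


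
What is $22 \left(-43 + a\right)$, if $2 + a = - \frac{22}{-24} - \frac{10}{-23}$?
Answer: $- \frac{132517}{138} \approx -960.27$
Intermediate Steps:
$a = - \frac{179}{276}$ ($a = -2 - \left(- \frac{11}{12} - \frac{10}{23}\right) = -2 - - \frac{373}{276} = -2 + \left(\frac{11}{12} + \frac{10}{23}\right) = -2 + \frac{373}{276} = - \frac{179}{276} \approx -0.64855$)
$22 \left(-43 + a\right) = 22 \left(-43 - \frac{179}{276}\right) = 22 \left(- \frac{12047}{276}\right) = - \frac{132517}{138}$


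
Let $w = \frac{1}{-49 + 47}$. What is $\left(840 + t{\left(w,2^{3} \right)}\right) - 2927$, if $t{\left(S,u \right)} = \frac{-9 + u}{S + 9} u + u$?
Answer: $- \frac{35359}{17} \approx -2079.9$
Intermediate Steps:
$w = - \frac{1}{2}$ ($w = \frac{1}{-2} = - \frac{1}{2} \approx -0.5$)
$t{\left(S,u \right)} = u + \frac{u \left(-9 + u\right)}{9 + S}$ ($t{\left(S,u \right)} = \frac{-9 + u}{9 + S} u + u = \frac{u \left(-9 + u\right)}{9 + S} + u = u + \frac{u \left(-9 + u\right)}{9 + S}$)
$\left(840 + t{\left(w,2^{3} \right)}\right) - 2927 = \left(840 + \frac{2^{3} \left(- \frac{1}{2} + 2^{3}\right)}{9 - \frac{1}{2}}\right) - 2927 = \left(840 + \frac{8 \left(- \frac{1}{2} + 8\right)}{\frac{17}{2}}\right) - 2927 = \left(840 + 8 \cdot \frac{2}{17} \cdot \frac{15}{2}\right) - 2927 = \left(840 + \frac{120}{17}\right) - 2927 = \frac{14400}{17} - 2927 = - \frac{35359}{17}$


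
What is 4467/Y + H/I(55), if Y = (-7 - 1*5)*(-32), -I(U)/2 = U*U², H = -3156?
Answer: 247934359/21296000 ≈ 11.642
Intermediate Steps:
I(U) = -2*U³ (I(U) = -2*U*U² = -2*U³)
Y = 384 (Y = (-7 - 5)*(-32) = -12*(-32) = 384)
4467/Y + H/I(55) = 4467/384 - 3156/((-2*55³)) = 4467*(1/384) - 3156/((-2*166375)) = 1489/128 - 3156/(-332750) = 1489/128 - 3156*(-1/332750) = 1489/128 + 1578/166375 = 247934359/21296000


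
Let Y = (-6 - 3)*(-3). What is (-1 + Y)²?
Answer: 676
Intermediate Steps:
Y = 27 (Y = -9*(-3) = 27)
(-1 + Y)² = (-1 + 27)² = 26² = 676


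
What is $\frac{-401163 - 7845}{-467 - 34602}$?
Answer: $\frac{409008}{35069} \approx 11.663$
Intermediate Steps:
$\frac{-401163 - 7845}{-467 - 34602} = - \frac{409008}{-35069} = \left(-409008\right) \left(- \frac{1}{35069}\right) = \frac{409008}{35069}$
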